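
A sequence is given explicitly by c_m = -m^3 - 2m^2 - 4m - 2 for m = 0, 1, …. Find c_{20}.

-8882

c_{20} = -1·20^3 - 2·20^2 - 4·20 - 2 = -8882.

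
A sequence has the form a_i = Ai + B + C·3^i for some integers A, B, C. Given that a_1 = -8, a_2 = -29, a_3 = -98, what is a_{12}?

-2125727

Plug in i = 1, 2, 3: A + B + 3C = -8; 2A + B + 9C = -29; 3A + B + 27C = -98.
Subtracting the first from the second: A + 6C = -21.
Subtracting the second from the third: A + 18C = -69.
Solving: C = -4, A = 3, then B = 1.
Therefore a_{12} = 36 + 1 + (-4)·531441 = -2125727.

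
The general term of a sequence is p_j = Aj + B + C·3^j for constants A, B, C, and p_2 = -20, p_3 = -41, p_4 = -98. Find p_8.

Plug in j = 2, 3, 4: 2A + B + 9C = -20; 3A + B + 27C = -41; 4A + B + 81C = -98.
Subtracting the first from the second: A + 18C = -21.
Subtracting the second from the third: A + 54C = -57.
Solving: C = -1, A = -3, then B = -5.
Hence p_8 = -3·8 + (-5) + (-1)·6561 = -6590.

-6590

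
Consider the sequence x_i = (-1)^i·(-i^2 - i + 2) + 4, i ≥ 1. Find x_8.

-66

(-1)^8 = 1; -i^2 - i + 2 at i=8 is -70; so x_8 = -66.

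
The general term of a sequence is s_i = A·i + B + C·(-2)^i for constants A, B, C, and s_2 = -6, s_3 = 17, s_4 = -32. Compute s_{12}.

At i = 2, 3, 4: 2A + B + 4C = -6; 3A + B - 8C = 17; 4A + B + 16C = -32.
Subtracting the first from the second: A - 12C = 23.
Subtracting the second from the third: A + 24C = -49.
Solving: C = -2, A = -1, then B = 4.
Therefore s_{12} = -12 + 4 + (-2)·4096 = -8200.

-8200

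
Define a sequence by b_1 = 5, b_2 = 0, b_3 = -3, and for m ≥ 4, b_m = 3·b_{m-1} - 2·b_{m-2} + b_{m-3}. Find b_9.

-170

Step forward from the initial values:
b_4 = -4;  b_5 = -6;  b_6 = -13;  b_7 = -31;  b_8 = -73;  b_9 = -170.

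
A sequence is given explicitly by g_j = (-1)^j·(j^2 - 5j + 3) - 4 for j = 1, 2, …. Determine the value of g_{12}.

(-1)^12 = 1; j^2 - 5j + 3 at j=12 is 87; so g_{12} = 83.

83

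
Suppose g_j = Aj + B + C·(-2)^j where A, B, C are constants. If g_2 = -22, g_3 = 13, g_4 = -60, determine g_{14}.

The three given values yield: 2A + B + 4C = -22; 3A + B - 8C = 13; 4A + B + 16C = -60.
Subtracting the first from the second: A - 12C = 35.
Subtracting the second from the third: A + 24C = -73.
Solving: C = -3, A = -1, then B = -8.
Therefore g_{14} = -14 + (-8) + (-3)·16384 = -49174.

-49174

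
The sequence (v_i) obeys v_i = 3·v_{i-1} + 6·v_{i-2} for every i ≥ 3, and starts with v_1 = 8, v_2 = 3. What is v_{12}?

27163269

v_3 = 57;  v_4 = 189;  v_5 = 909;  v_6 = 3861;  v_7 = 17037;  v_8 = 74277;  v_9 = 325053;  v_{10} = 1420821;  v_{11} = 6212781;  v_{12} = 27163269.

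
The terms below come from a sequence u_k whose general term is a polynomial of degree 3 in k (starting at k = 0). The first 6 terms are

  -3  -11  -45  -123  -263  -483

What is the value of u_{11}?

1st diffs: -8, -34, -78, -140, -220.
2nd diffs: -26, -44, -62, -80.
3rd diffs: -18, -18, -18 (constant).
So u_k = -3k^3 - 4k^2 - k - 3.
Evaluating at k = 11 gives u_{11} = -4491.

-4491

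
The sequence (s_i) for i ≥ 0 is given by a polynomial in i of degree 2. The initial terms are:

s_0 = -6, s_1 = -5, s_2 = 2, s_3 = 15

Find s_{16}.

730

1st diffs: 1, 7, 13.
2nd diffs: 6, 6 (constant).
Newton forward-difference form: s_i = -6 + 1·C(i,1) + 6·C(i,2).
At i = 16: i = 16, so s_{16} = -6 + 16 + 720 = 730.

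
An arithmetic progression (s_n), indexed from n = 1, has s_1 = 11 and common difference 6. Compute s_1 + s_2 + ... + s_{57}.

10203

s_n = 11 + (n - 1)·6.
s_{57} = 347; S = 57·(11 + 347)/2 = 10203.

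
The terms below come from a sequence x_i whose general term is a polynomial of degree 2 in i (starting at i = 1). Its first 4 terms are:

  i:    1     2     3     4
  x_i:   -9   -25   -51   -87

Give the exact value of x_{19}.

-1827

1st diffs: -16, -26, -36.
2nd diffs: -10, -10 (constant).
Newton forward-difference form: x_i = -9 + (-16)·C(i-1,1) + (-10)·C(i-1,2).
At i = 19: i-1 = 18, so x_{19} = -9 - 288 - 1530 = -1827.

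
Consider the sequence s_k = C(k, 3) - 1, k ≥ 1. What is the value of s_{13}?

285

C(13, 3) = 286, so s_{13} = 285.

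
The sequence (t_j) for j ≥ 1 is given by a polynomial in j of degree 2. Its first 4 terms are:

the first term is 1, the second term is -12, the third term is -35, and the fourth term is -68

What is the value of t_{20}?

1st diffs: -13, -23, -33.
2nd diffs: -10, -10 (constant).
Newton forward-difference form: t_j = 1 + (-13)·C(j-1,1) + (-10)·C(j-1,2).
At j = 20: j-1 = 19, so t_{20} = 1 - 247 - 1710 = -1956.

-1956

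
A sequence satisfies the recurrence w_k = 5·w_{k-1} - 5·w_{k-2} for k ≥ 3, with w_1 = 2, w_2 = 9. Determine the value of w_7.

6250

Step forward from the initial values:
w_3 = 35;  w_4 = 130;  w_5 = 475;  w_6 = 1725;  w_7 = 6250.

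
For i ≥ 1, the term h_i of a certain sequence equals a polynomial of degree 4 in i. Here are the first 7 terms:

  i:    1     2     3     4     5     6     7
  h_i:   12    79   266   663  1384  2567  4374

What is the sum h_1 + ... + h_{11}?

64405

1st diffs: 67, 187, 397, 721, 1183, 1807.
2nd diffs: 120, 210, 324, 462, 624.
3rd diffs: 90, 114, 138, 162.
4th diffs: 24, 24, 24 (constant).
Newton forward-difference form: h_i = 12 + 67·C(i-1,1) + 120·C(i-1,2) + 90·C(i-1,3) + 24·C(i-1,4).
Continuing: 6991, 10628, 15519, 21922.
Summing i = 1..11 (11 terms) gives 64405.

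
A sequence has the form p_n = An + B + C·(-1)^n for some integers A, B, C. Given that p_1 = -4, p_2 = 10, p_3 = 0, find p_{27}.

48

Plug in n = 1, 2, 3: A + B - C = -4; 2A + B + C = 10; 3A + B - C = 0.
Subtracting the first from the second: A + 2C = 14.
Subtracting the second from the third: A - 2C = -10.
Solving: C = 6, A = 2, then B = 0.
Therefore p_{27} = 54 + 0 + 6·(-1) = 48.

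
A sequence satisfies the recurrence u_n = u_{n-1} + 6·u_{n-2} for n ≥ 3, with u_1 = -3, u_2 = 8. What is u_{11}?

20138

Iterate the recurrence:
u_3 = -10  u_4 = 38  u_5 = -22  u_6 = 206  u_7 = 74  u_8 = 1310  u_9 = 1754  u_{10} = 9614  u_{11} = 20138.
(Characteristic roots are 3 and -2.)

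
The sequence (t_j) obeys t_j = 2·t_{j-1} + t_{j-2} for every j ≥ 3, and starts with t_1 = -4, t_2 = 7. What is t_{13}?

Iterate the recurrence:
t_3 = 10, t_4 = 27, t_5 = 64, …, t_{10} = 5263, t_{11} = 12706, t_{12} = 30675, t_{13} = 74056.

74056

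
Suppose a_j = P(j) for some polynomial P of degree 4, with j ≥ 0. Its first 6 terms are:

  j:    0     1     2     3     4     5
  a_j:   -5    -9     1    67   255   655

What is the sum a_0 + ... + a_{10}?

1st diffs: -4, 10, 66, 188, 400.
2nd diffs: 14, 56, 122, 212.
3rd diffs: 42, 66, 90.
4th diffs: 24, 24 (constant).
Newton forward-difference form: a_j = -5 + (-4)·C(j,1) + 14·C(j,2) + 42·C(j,3) + 24·C(j,4).
Continuing: …, 1381, 2571, 4387, 7015, …, a_{10} = 10665.
Summing j = 0..10 (11 terms) gives 26983.

26983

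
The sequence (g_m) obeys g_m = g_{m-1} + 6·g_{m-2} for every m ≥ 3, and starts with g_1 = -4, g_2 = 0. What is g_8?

-3192

Step forward from the initial values:
g_3 = -24;  g_4 = -24;  g_5 = -168;  g_6 = -312;  g_7 = -1320;  g_8 = -3192.
(Characteristic roots are 3 and -2.)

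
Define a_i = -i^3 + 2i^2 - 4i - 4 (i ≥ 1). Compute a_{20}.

a_{20} = -1·20^3 + 2·20^2 - 4·20 - 4 = -7284.

-7284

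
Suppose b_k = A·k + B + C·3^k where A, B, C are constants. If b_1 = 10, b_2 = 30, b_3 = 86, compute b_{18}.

1162261502

The three given values yield: A + B + 3C = 10; 2A + B + 9C = 30; 3A + B + 27C = 86.
Subtracting the first from the second: A + 6C = 20.
Subtracting the second from the third: A + 18C = 56.
Solving: C = 3, A = 2, then B = -1.
Hence b_{18} = 2·18 + (-1) + 3·387420489 = 1162261502.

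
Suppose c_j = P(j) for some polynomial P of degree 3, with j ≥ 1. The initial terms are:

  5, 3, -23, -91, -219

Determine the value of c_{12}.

1st diffs: -2, -26, -68, -128.
2nd diffs: -24, -42, -60.
3rd diffs: -18, -18 (constant).
Newton forward-difference form: c_j = 5 + (-2)·C(j-1,1) + (-24)·C(j-1,2) + (-18)·C(j-1,3).
At j = 12: j-1 = 11, so c_{12} = 5 - 22 - 1320 - 2970 = -4307.

-4307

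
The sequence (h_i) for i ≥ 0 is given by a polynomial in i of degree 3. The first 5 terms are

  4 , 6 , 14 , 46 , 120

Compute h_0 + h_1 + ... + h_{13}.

20440

1st diffs: 2, 8, 32, 74.
2nd diffs: 6, 24, 42.
3rd diffs: 18, 18 (constant).
So h_i = 3i^3 - 6i^2 + 5i + 4.
Continuing: …, 254, 466, 774, 1196, …, h_{13} = 5646.
Summing i = 0..13 (14 terms) gives 20440.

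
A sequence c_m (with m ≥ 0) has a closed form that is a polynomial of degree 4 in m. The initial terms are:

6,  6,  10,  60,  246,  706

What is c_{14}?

1st diffs: 0, 4, 50, 186, 460.
2nd diffs: 4, 46, 136, 274.
3rd diffs: 42, 90, 138.
4th diffs: 48, 48 (constant).
So c_m = 2m^4 - 5m^3 + 3m^2 + 6.
Evaluating at m = 14 gives c_{14} = 63706.

63706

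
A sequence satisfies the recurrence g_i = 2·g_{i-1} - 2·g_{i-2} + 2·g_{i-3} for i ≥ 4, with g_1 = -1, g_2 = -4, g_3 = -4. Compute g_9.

Step forward from the initial values:
g_4 = -2; g_5 = -4; g_6 = -12; g_7 = -20; g_8 = -24; g_9 = -32.

-32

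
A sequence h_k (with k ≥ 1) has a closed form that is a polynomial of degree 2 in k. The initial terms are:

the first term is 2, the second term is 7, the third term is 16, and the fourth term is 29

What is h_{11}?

1st diffs: 5, 9, 13.
2nd diffs: 4, 4 (constant).
Newton forward-difference form: h_k = 2 + 5·C(k-1,1) + 4·C(k-1,2).
At k = 11: k-1 = 10, so h_{11} = 2 + 50 + 180 = 232.

232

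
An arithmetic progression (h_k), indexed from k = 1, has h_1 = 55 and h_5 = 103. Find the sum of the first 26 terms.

5330

Common difference d = (103 - 55) / (5 - 1) = 12.
h_k = 55 + (k - 1)·12.
h_{26} = 355; S = 26·(55 + 355)/2 = 5330.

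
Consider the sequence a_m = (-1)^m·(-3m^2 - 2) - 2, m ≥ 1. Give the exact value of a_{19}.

(-1)^19 = -1; -3m^2 - 2 at m=19 is -1085; so a_{19} = 1083.

1083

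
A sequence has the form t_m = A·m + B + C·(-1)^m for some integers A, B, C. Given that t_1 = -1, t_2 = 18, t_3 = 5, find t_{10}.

Plug in m = 1, 2, 3: A + B - C = -1; 2A + B + C = 18; 3A + B - C = 5.
Subtracting the first from the second: A + 2C = 19.
Subtracting the second from the third: A - 2C = -13.
Solving: C = 8, A = 3, then B = 4.
So t_m = 3·m + 4 + 8·(-1)^m; at m=10 this is 42.

42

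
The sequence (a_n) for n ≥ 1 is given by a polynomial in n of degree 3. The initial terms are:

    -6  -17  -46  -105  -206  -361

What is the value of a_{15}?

1st diffs: -11, -29, -59, -101, -155.
2nd diffs: -18, -30, -42, -54.
3rd diffs: -12, -12, -12 (constant).
So a_n = -2n^3 + 3n^2 - 6n - 1.
Evaluating at n = 15 gives a_{15} = -6166.

-6166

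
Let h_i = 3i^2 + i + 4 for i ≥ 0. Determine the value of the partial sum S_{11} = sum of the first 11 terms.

1254

Over i = 0..10: Σi = 55, Σi² = 385.
Total = (3)·385 + (1)·55 + (4)·11 = 1254.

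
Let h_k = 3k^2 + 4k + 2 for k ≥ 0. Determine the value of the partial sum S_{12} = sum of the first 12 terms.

Over k = 0..11: Σk = 66, Σk² = 506.
Total = (3)·506 + (4)·66 + (2)·12 = 1806.

1806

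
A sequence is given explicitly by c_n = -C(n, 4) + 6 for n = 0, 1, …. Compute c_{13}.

C(13, 4) = 715, so c_{13} = -709.

-709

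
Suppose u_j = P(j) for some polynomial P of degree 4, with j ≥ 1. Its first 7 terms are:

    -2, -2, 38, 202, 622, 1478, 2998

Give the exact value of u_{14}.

1st diffs: 0, 40, 164, 420, 856, 1520.
2nd diffs: 40, 124, 256, 436, 664.
3rd diffs: 84, 132, 180, 228.
4th diffs: 48, 48, 48 (constant).
So u_j = 2j^4 - 6j^3 + 6j^2 - 6j + 2.
Evaluating at j = 14 gives u_{14} = 61462.

61462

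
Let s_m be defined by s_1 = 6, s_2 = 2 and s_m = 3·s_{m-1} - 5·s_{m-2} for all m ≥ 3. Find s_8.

Compute successive terms:
s_3 = -24;  s_4 = -82;  s_5 = -126;  s_6 = 32;  s_7 = 726;  s_8 = 2018.

2018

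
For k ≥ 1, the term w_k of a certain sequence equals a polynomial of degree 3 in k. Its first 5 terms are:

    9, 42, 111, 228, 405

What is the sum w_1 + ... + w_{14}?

1st diffs: 33, 69, 117, 177.
2nd diffs: 36, 48, 60.
3rd diffs: 12, 12 (constant).
Newton forward-difference form: w_k = 9 + 33·C(k-1,1) + 36·C(k-1,2) + 12·C(k-1,3).
Continuing: …, 654, 987, 1416, 1953, …, w_{14} = 6678.
Summing k = 1..14 (14 terms) gives 28245.

28245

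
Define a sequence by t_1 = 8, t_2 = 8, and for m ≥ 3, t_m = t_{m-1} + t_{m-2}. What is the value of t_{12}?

1152

Applying the relation repeatedly:
t_3 = 16  t_4 = 24  t_5 = 40  t_6 = 64  t_7 = 104  t_8 = 168  t_9 = 272  t_{10} = 440  t_{11} = 712  t_{12} = 1152.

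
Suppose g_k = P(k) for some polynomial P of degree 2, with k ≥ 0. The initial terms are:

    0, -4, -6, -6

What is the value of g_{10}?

1st diffs: -4, -2, 0.
2nd diffs: 2, 2 (constant).
So g_k = k^2 - 5k.
Evaluating at k = 10 gives g_{10} = 50.

50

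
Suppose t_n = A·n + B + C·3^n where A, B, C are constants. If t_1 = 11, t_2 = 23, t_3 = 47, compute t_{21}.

10460353331

At n = 1, 2, 3: A + B + 3C = 11; 2A + B + 9C = 23; 3A + B + 27C = 47.
Subtracting the first from the second: A + 6C = 12.
Subtracting the second from the third: A + 18C = 24.
Solving: C = 1, A = 6, then B = 2.
Therefore t_{21} = 126 + 2 + 1·10460353203 = 10460353331.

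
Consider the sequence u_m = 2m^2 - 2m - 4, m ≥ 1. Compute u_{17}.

u_{17} = 2·17^2 - 2·17 - 4 = 540.

540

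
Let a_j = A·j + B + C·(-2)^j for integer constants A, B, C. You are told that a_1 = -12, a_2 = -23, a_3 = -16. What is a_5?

-2

At j = 1, 2, 3: A + B - 2C = -12; 2A + B + 4C = -23; 3A + B - 8C = -16.
Subtracting the first from the second: A + 6C = -11.
Subtracting the second from the third: A - 12C = 7.
Solving: C = -1, A = -5, then B = -9.
Hence a_5 = -5·5 + (-9) + (-1)·(-32) = -2.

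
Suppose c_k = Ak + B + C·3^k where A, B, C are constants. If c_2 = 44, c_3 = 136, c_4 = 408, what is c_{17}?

645700844

Write the equations: 2A + B + 9C = 44; 3A + B + 27C = 136; 4A + B + 81C = 408.
Subtracting the first from the second: A + 18C = 92.
Subtracting the second from the third: A + 54C = 272.
Solving: C = 5, A = 2, then B = -5.
Hence c_{17} = 2·17 + (-5) + 5·129140163 = 645700844.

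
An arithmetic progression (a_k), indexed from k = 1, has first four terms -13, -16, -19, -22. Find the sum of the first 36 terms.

Common difference d = -3.
a_k = -13 + (k - 1)·(-3).
a_{36} = -118; S = 36·(-13 + (-118))/2 = -2358.

-2358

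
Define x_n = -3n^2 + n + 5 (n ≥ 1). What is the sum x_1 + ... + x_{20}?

Over n = 1..20: Σn = 210, Σn² = 2870.
Total = (-3)·2870 + (1)·210 + (5)·20 = -8300.

-8300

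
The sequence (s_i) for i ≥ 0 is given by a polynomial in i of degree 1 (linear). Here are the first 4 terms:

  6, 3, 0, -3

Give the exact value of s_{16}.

-42

1st diffs: -3, -3, -3 (constant).
So s_i = -3i + 6.
Evaluating at i = 16 gives s_{16} = -42.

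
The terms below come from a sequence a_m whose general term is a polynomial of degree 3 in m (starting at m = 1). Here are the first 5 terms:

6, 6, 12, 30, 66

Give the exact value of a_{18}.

4902

1st diffs: 0, 6, 18, 36.
2nd diffs: 6, 12, 18.
3rd diffs: 6, 6 (constant).
So a_m = m^3 - 3m^2 + 2m + 6.
Evaluating at m = 18 gives a_{18} = 4902.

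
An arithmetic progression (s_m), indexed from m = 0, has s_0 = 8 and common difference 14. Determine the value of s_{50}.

708

s_m = 8 + (m - 0)·14.
s_{50} = 8 + 50·14 = 708.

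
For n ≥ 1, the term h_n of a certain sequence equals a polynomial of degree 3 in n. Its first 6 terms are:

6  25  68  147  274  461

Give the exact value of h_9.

1502

1st diffs: 19, 43, 79, 127, 187.
2nd diffs: 24, 36, 48, 60.
3rd diffs: 12, 12, 12 (constant).
So h_n = 2n^3 + 5n - 1.
Evaluating at n = 9 gives h_9 = 1502.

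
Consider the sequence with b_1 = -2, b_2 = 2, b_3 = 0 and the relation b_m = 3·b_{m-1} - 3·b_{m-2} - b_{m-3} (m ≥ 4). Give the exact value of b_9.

b_4 = -4; b_5 = -14; b_6 = -30; b_7 = -44; b_8 = -28; b_9 = 78.

78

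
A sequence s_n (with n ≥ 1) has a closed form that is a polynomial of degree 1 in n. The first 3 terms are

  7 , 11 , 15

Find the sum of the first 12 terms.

348

1st diffs: 4, 4 (constant).
So s_n = 4n + 3.
Continuing: …, 19, 23, 27, 31, …, s_{12} = 51.
Summing n = 1..12 (12 terms) gives 348.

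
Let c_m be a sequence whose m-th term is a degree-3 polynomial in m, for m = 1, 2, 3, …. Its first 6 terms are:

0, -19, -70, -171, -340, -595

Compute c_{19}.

-19926

1st diffs: -19, -51, -101, -169, -255.
2nd diffs: -32, -50, -68, -86.
3rd diffs: -18, -18, -18 (constant).
Newton forward-difference form: c_m = (-19)·C(m-1,1) + (-32)·C(m-1,2) + (-18)·C(m-1,3).
At m = 19: m-1 = 18, so c_{19} = -342 - 4896 - 14688 = -19926.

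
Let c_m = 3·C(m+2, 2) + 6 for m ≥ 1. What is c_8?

C(10, 2) = 45, so c_8 = 141.

141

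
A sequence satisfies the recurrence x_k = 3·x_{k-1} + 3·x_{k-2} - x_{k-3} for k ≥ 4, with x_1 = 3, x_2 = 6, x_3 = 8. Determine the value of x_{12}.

Step forward from the initial values:
x_4 = 39;  x_5 = 135;  x_6 = 514;  x_7 = 1908;  x_8 = 7131;  x_9 = 26603;  x_{10} = 99294;  x_{11} = 370560;  x_{12} = 1382959.

1382959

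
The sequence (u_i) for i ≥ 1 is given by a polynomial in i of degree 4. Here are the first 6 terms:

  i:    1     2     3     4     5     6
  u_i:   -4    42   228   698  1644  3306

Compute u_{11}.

34116

1st diffs: 46, 186, 470, 946, 1662.
2nd diffs: 140, 284, 476, 716.
3rd diffs: 144, 192, 240.
4th diffs: 48, 48 (constant).
Newton forward-difference form: u_i = -4 + 46·C(i-1,1) + 140·C(i-1,2) + 144·C(i-1,3) + 48·C(i-1,4).
At i = 11: i-1 = 10, so u_{11} = -4 + 460 + 6300 + 17280 + 10080 = 34116.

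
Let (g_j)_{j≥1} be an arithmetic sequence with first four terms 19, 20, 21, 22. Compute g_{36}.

Common difference d = 1.
g_j = 19 + (j - 1)·1.
g_{36} = 19 + 35·1 = 54.

54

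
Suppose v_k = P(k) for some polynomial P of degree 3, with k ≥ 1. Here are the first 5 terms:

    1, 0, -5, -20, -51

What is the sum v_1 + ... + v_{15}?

1st diffs: -1, -5, -15, -31.
2nd diffs: -4, -10, -16.
3rd diffs: -6, -6 (constant).
So v_k = -k^3 + 4k^2 - 6k + 4.
Continuing: …, -104, -185, -300, -455, …, v_{15} = -2561.
Summing k = 1..15 (15 terms) gives -10100.

-10100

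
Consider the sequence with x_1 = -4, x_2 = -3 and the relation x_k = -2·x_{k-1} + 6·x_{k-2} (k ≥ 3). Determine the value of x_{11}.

Applying the relation repeatedly:
x_3 = -18;  x_4 = 18;  x_5 = -144;  x_6 = 396;  x_7 = -1656;  x_8 = 5688;  x_9 = -21312;  x_{10} = 76752;  x_{11} = -281376.

-281376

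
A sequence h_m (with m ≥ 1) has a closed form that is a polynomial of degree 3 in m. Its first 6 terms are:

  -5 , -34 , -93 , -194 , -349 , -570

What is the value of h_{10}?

-2354

1st diffs: -29, -59, -101, -155, -221.
2nd diffs: -30, -42, -54, -66.
3rd diffs: -12, -12, -12 (constant).
Newton forward-difference form: h_m = -5 + (-29)·C(m-1,1) + (-30)·C(m-1,2) + (-12)·C(m-1,3).
At m = 10: m-1 = 9, so h_{10} = -5 - 261 - 1080 - 1008 = -2354.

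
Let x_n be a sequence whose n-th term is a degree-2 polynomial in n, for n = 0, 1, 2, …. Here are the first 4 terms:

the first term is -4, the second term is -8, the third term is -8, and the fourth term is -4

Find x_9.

1st diffs: -4, 0, 4.
2nd diffs: 4, 4 (constant).
Newton forward-difference form: x_n = -4 + (-4)·C(n,1) + 4·C(n,2).
At n = 9: n = 9, so x_9 = -4 - 36 + 144 = 104.

104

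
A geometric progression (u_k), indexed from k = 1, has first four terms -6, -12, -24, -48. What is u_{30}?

-3221225472

Common ratio r = 2.
u_k = (-6)·2^(k-1).
u_{30} = (-6)·2^29 = -3221225472.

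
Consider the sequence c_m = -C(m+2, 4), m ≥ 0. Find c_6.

C(8, 4) = 70, so c_6 = -70.

-70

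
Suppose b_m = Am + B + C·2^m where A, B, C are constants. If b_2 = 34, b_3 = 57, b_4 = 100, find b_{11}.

Plug in m = 2, 3, 4: 2A + B + 4C = 34; 3A + B + 8C = 57; 4A + B + 16C = 100.
Subtracting the first from the second: A + 4C = 23.
Subtracting the second from the third: A + 8C = 43.
Solving: C = 5, A = 3, then B = 8.
Hence b_{11} = 3·11 + 8 + 5·2048 = 10281.

10281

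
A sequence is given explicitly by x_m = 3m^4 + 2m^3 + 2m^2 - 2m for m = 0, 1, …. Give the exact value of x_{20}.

x_{20} = 3·20^4 + 2·20^3 + 2·20^2 - 2·20 = 496760.

496760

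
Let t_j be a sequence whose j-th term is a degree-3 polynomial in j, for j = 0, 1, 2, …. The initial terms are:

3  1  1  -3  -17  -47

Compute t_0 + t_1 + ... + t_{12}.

-3835

1st diffs: -2, 0, -4, -14, -30.
2nd diffs: 2, -4, -10, -16.
3rd diffs: -6, -6, -6 (constant).
Newton forward-difference form: t_j = 3 + (-2)·C(j,1) + 2·C(j,2) + (-6)·C(j,3).
Continuing: …, -99, -179, -293, -447, …, t_{12} = -1209.
Summing j = 0..12 (13 terms) gives -3835.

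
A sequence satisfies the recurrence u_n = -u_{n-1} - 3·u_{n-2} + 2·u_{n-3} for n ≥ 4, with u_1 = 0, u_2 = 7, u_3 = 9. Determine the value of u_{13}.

Applying the relation repeatedly:
u_4 = -30, u_5 = 17, u_6 = 91, u_7 = -202, u_8 = -37, u_9 = 825, u_{10} = -1118, u_{11} = -1431, u_{12} = 6435, u_{13} = -4378.

-4378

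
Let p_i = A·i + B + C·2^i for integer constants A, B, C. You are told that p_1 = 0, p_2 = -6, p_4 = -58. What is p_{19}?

At i = 1, 2, 4: A + B + 2C = 0; 2A + B + 4C = -6; 4A + B + 16C = -58.
Subtracting the first from the second: A + 2C = -6.
Subtracting the second from the third: 2A + 12C = -52.
Solving: C = -5, A = 4, then B = 6.
Hence p_{19} = 4·19 + 6 + (-5)·524288 = -2621358.

-2621358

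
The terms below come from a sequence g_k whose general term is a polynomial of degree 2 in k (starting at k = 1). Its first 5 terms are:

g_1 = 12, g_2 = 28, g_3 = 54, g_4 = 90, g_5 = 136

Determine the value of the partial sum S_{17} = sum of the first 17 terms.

1st diffs: 16, 26, 36, 46.
2nd diffs: 10, 10, 10 (constant).
So g_k = 5k^2 + k + 6.
Continuing: …, 192, 258, 334, 420, …, g_{17} = 1468.
Summing k = 1..17 (17 terms) gives 9180.

9180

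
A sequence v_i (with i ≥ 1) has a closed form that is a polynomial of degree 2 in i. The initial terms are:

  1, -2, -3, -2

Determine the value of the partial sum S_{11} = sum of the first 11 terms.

1st diffs: -3, -1, 1.
2nd diffs: 2, 2 (constant).
Newton forward-difference form: v_i = 1 + (-3)·C(i-1,1) + 2·C(i-1,2).
Continuing: …, 1, 6, 13, 22, …, v_{11} = 61.
Summing i = 1..11 (11 terms) gives 176.

176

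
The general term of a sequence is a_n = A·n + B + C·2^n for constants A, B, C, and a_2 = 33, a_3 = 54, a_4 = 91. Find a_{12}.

16451

Write the equations: 2A + B + 4C = 33; 3A + B + 8C = 54; 4A + B + 16C = 91.
Subtracting the first from the second: A + 4C = 21.
Subtracting the second from the third: A + 8C = 37.
Solving: C = 4, A = 5, then B = 7.
Therefore a_{12} = 60 + 7 + 4·4096 = 16451.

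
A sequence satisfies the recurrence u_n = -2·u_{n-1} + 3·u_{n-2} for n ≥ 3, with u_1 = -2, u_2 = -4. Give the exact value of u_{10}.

-9844

u_3 = 2;  u_4 = -16;  u_5 = 38;  u_6 = -124;  u_7 = 362;  u_8 = -1096;  u_9 = 3278;  u_{10} = -9844.
(Characteristic roots are 1 and -3.)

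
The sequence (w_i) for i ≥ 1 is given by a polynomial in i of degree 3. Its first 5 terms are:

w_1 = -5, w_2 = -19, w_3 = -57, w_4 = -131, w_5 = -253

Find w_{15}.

-6753

1st diffs: -14, -38, -74, -122.
2nd diffs: -24, -36, -48.
3rd diffs: -12, -12 (constant).
Newton forward-difference form: w_i = -5 + (-14)·C(i-1,1) + (-24)·C(i-1,2) + (-12)·C(i-1,3).
At i = 15: i-1 = 14, so w_{15} = -5 - 196 - 2184 - 4368 = -6753.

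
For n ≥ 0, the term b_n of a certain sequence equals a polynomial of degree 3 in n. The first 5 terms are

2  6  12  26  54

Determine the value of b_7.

282

1st diffs: 4, 6, 14, 28.
2nd diffs: 2, 8, 14.
3rd diffs: 6, 6 (constant).
Newton forward-difference form: b_n = 2 + 4·C(n,1) + 2·C(n,2) + 6·C(n,3).
At n = 7: n = 7, so b_7 = 2 + 28 + 42 + 210 = 282.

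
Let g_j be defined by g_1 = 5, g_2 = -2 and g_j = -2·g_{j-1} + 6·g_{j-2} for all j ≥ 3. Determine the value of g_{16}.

-516469760

Applying the relation repeatedly:
g_3 = 34, g_4 = -80, g_5 = 364, …, g_{13} = 10659520, g_{14} = -38855552, g_{15} = 141668224, g_{16} = -516469760.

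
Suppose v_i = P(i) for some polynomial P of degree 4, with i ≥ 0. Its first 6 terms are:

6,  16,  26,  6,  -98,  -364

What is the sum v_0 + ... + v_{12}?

-51480

1st diffs: 10, 10, -20, -104, -266.
2nd diffs: 0, -30, -84, -162.
3rd diffs: -30, -54, -78.
4th diffs: -24, -24 (constant).
So v_i = -i^4 + i^3 + 4i^2 + 6i + 6.
Continuing: …, -894, -1814, -3274, -5448, …, v_{12} = -18354.
Summing i = 0..12 (13 terms) gives -51480.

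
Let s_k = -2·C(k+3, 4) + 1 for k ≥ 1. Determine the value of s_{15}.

C(18, 4) = 3060, so s_{15} = -6119.

-6119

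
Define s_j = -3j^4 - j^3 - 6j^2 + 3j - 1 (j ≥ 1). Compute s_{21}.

-595288

s_{21} = -3·21^4 - 1·21^3 - 6·21^2 + 3·21 - 1 = -595288.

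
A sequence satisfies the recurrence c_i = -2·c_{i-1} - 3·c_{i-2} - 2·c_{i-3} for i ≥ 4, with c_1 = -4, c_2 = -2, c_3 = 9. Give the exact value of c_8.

Compute successive terms:
c_4 = -4;  c_5 = -15;  c_6 = 24;  c_7 = 5;  c_8 = -52.

-52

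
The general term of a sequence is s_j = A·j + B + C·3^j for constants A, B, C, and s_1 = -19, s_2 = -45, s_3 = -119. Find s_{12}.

Write the equations: A + B + 3C = -19; 2A + B + 9C = -45; 3A + B + 27C = -119.
Subtracting the first from the second: A + 6C = -26.
Subtracting the second from the third: A + 18C = -74.
Solving: C = -4, A = -2, then B = -5.
Therefore s_{12} = -24 + (-5) + (-4)·531441 = -2125793.

-2125793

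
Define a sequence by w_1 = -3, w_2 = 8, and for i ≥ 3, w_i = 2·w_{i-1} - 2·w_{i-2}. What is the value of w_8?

-112

Applying the relation repeatedly:
w_3 = 22; w_4 = 28; w_5 = 12; w_6 = -32; w_7 = -88; w_8 = -112.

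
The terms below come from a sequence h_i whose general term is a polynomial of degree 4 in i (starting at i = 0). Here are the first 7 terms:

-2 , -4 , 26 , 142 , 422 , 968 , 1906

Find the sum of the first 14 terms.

113540

1st diffs: -2, 30, 116, 280, 546, 938.
2nd diffs: 32, 86, 164, 266, 392.
3rd diffs: 54, 78, 102, 126.
4th diffs: 24, 24, 24 (constant).
Newton forward-difference form: h_i = -2 + (-2)·C(i,1) + 32·C(i,2) + 54·C(i,3) + 24·C(i,4).
Continuing: …, 3386, 5582, 8692, 12938, …, h_{13} = 35072.
Summing i = 0..13 (14 terms) gives 113540.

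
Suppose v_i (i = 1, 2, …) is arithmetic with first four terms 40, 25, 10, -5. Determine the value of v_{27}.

Common difference d = -15.
v_i = 40 + (i - 1)·(-15).
v_{27} = 40 + 26·(-15) = -350.

-350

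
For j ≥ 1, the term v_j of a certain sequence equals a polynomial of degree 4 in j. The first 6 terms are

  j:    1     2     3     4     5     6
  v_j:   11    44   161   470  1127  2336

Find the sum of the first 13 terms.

1st diffs: 33, 117, 309, 657, 1209.
2nd diffs: 84, 192, 348, 552.
3rd diffs: 108, 156, 204.
4th diffs: 48, 48 (constant).
So v_j = 2j^4 - 2j^3 + 4j^2 + 5j + 2.
Continuing: …, 4349, 7466, 12035, 18452, …, v_{13} = 53471.
Summing j = 1..13 (13 terms) gives 165737.

165737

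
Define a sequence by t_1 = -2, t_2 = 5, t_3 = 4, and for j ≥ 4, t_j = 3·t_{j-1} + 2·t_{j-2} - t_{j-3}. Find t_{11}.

138724

Step forward from the initial values:
t_4 = 24; t_5 = 75; t_6 = 269; t_7 = 933; t_8 = 3262; t_9 = 11383; t_{10} = 39740; t_{11} = 138724.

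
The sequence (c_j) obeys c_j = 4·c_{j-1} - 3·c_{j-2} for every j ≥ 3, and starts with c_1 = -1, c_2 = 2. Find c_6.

362

Iterate the recurrence:
c_3 = 11;  c_4 = 38;  c_5 = 119;  c_6 = 362.
(Characteristic roots are 3 and 1.)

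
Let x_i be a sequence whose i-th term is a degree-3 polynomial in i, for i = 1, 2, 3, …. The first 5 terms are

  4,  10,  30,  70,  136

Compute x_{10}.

1st diffs: 6, 20, 40, 66.
2nd diffs: 14, 20, 26.
3rd diffs: 6, 6 (constant).
So x_i = i^3 + i^2 - 4i + 6.
Evaluating at i = 10 gives x_{10} = 1066.

1066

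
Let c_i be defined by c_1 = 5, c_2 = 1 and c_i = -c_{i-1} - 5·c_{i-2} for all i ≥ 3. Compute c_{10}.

Iterate the recurrence:
c_3 = -26, c_4 = 21, c_5 = 109, c_6 = -214, c_7 = -331, c_8 = 1401, c_9 = 254, c_{10} = -7259.

-7259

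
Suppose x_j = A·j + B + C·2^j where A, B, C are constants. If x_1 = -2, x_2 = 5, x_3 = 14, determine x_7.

154

The three given values yield: A + B + 2C = -2; 2A + B + 4C = 5; 3A + B + 8C = 14.
Subtracting the first from the second: A + 2C = 7.
Subtracting the second from the third: A + 4C = 9.
Solving: C = 1, A = 5, then B = -9.
Hence x_7 = 5·7 + (-9) + 1·128 = 154.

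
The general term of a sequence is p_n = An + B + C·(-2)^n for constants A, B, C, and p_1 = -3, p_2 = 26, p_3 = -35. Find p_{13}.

-40965

Write the equations: A + B - 2C = -3; 2A + B + 4C = 26; 3A + B - 8C = -35.
Subtracting the first from the second: A + 6C = 29.
Subtracting the second from the third: A - 12C = -61.
Solving: C = 5, A = -1, then B = 8.
So p_n = -1·n + 8 + 5·(-2)^n; at n=13 this is -40965.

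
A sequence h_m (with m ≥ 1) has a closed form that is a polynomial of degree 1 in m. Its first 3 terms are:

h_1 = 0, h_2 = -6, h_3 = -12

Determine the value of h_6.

1st diffs: -6, -6 (constant).
So h_m = -6m + 6.
Evaluating at m = 6 gives h_6 = -30.

-30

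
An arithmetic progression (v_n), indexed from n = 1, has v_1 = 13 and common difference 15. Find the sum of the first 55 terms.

22990

v_n = 13 + (n - 1)·15.
v_{55} = 823; S = 55·(13 + 823)/2 = 22990.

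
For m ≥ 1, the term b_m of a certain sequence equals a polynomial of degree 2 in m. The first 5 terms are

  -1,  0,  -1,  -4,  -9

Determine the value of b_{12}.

1st diffs: 1, -1, -3, -5.
2nd diffs: -2, -2, -2 (constant).
Newton forward-difference form: b_m = -1 + 1·C(m-1,1) + (-2)·C(m-1,2).
At m = 12: m-1 = 11, so b_{12} = -1 + 11 - 110 = -100.

-100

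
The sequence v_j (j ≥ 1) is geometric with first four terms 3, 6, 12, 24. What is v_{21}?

3145728

Common ratio r = 2.
v_j = 3·2^(j-1).
v_{21} = 3·2^20 = 3145728.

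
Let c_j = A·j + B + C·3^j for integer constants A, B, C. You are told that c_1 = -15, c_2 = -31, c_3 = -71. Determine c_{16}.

-86093511

At j = 1, 2, 3: A + B + 3C = -15; 2A + B + 9C = -31; 3A + B + 27C = -71.
Subtracting the first from the second: A + 6C = -16.
Subtracting the second from the third: A + 18C = -40.
Solving: C = -2, A = -4, then B = -5.
So c_j = -4·j + (-5) + (-2)·3^j; at j=16 this is -86093511.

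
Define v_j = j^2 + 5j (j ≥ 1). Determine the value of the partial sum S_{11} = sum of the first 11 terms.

Over j = 1..11: Σj = 66, Σj² = 506.
Total = (1)·506 + (5)·66 = 836.

836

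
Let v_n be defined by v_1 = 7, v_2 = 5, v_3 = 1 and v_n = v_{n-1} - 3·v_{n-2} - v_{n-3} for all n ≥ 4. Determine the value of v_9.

Step forward from the initial values:
v_4 = -21  v_5 = -29  v_6 = 33  v_7 = 141  v_8 = 71  v_9 = -385.

-385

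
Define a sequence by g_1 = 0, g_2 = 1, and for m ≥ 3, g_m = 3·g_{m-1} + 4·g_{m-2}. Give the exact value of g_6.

Iterate the recurrence:
g_3 = 3; g_4 = 13; g_5 = 51; g_6 = 205.
(Characteristic roots are 4 and -1.)

205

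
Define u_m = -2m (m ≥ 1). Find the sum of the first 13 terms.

-182

Over m = 1..13: Σm = 91.
Total = (-2)·91 = -182.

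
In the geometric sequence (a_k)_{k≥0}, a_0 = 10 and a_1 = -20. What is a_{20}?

10485760

Common ratio r = -2.
a_k = 10·(-2)^(k-0).
a_{20} = 10·(-2)^20 = 10485760.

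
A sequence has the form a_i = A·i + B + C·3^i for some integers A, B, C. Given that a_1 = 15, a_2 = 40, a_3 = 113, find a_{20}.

13947137626

The three given values yield: A + B + 3C = 15; 2A + B + 9C = 40; 3A + B + 27C = 113.
Subtracting the first from the second: A + 6C = 25.
Subtracting the second from the third: A + 18C = 73.
Solving: C = 4, A = 1, then B = 2.
Hence a_{20} = 1·20 + 2 + 4·3486784401 = 13947137626.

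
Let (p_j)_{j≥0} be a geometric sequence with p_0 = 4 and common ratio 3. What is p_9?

78732

p_j = 4·3^(j-0).
p_9 = 4·3^9 = 78732.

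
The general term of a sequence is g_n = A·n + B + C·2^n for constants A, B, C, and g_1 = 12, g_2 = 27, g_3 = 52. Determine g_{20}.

Write the equations: A + B + 2C = 12; 2A + B + 4C = 27; 3A + B + 8C = 52.
Subtracting the first from the second: A + 2C = 15.
Subtracting the second from the third: A + 4C = 25.
Solving: C = 5, A = 5, then B = -3.
Therefore g_{20} = 100 + (-3) + 5·1048576 = 5242977.

5242977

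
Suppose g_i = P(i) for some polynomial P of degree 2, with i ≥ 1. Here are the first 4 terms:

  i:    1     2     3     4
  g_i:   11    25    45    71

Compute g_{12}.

495

1st diffs: 14, 20, 26.
2nd diffs: 6, 6 (constant).
Newton forward-difference form: g_i = 11 + 14·C(i-1,1) + 6·C(i-1,2).
At i = 12: i-1 = 11, so g_{12} = 11 + 154 + 330 = 495.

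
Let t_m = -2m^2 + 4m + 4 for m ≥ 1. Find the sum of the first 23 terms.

-7452

Over m = 1..23: Σm = 276, Σm² = 4324.
Total = (-2)·4324 + (4)·276 + (4)·23 = -7452.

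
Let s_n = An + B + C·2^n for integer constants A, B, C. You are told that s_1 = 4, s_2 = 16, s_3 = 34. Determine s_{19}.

1572970

Write the equations: A + B + 2C = 4; 2A + B + 4C = 16; 3A + B + 8C = 34.
Subtracting the first from the second: A + 2C = 12.
Subtracting the second from the third: A + 4C = 18.
Solving: C = 3, A = 6, then B = -8.
Therefore s_{19} = 114 + (-8) + 3·524288 = 1572970.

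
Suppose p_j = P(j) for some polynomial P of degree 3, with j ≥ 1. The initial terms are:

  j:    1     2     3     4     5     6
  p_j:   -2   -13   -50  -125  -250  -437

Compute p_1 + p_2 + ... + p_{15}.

1st diffs: -11, -37, -75, -125, -187.
2nd diffs: -26, -38, -50, -62.
3rd diffs: -12, -12, -12 (constant).
Newton forward-difference form: p_j = -2 + (-11)·C(j-1,1) + (-26)·C(j-1,2) + (-12)·C(j-1,3).
Continuing: …, -698, -1045, -1490, -2045, …, p_{15} = -6890.
Summing j = 1..15 (15 terms) gives -29395.

-29395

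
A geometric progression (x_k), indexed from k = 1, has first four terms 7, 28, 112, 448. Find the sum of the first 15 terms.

2505397587

Common ratio r = 4.
x_k = 7·4^(k-1).
S = 7·(4^15 - 1)/(4 - 1) = 7·(1073741824 - 1)/(3) = 2505397587.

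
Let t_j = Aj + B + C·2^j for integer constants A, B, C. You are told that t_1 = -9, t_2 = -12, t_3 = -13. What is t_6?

Plug in j = 1, 2, 3: A + B + 2C = -9; 2A + B + 4C = -12; 3A + B + 8C = -13.
Subtracting the first from the second: A + 2C = -3.
Subtracting the second from the third: A + 4C = -1.
Solving: C = 1, A = -5, then B = -6.
Hence t_6 = -5·6 + (-6) + 1·64 = 28.

28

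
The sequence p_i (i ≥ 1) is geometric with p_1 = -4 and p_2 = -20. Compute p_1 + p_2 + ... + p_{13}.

-1220703124

Common ratio r = 5.
p_i = (-4)·5^(i-1).
S = (-4)·(5^13 - 1)/(5 - 1) = (-4)·(1220703125 - 1)/(4) = -1220703124.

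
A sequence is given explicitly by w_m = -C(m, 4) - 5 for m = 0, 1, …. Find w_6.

-20

C(6, 4) = 15, so w_6 = -20.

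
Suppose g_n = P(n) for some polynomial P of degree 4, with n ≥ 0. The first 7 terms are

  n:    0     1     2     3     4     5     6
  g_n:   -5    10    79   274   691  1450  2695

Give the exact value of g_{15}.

1st diffs: 15, 69, 195, 417, 759, 1245.
2nd diffs: 54, 126, 222, 342, 486.
3rd diffs: 72, 96, 120, 144.
4th diffs: 24, 24, 24 (constant).
So g_n = n^4 + 6n^3 + 2n^2 + 6n - 5.
Evaluating at n = 15 gives g_{15} = 71410.

71410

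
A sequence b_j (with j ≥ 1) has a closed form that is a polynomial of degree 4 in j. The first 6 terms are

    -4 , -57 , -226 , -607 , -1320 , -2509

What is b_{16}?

-89419

1st diffs: -53, -169, -381, -713, -1189.
2nd diffs: -116, -212, -332, -476.
3rd diffs: -96, -120, -144.
4th diffs: -24, -24 (constant).
Newton forward-difference form: b_j = -4 + (-53)·C(j-1,1) + (-116)·C(j-1,2) + (-96)·C(j-1,3) + (-24)·C(j-1,4).
At j = 16: j-1 = 15, so b_{16} = -4 - 795 - 12180 - 43680 - 32760 = -89419.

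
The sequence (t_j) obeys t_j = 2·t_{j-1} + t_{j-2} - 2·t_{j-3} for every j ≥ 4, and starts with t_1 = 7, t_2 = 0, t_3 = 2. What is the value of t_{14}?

Step forward from the initial values:
t_4 = -10;  t_5 = -18;  t_6 = -50;  …;  t_{11} = -1698;  t_{12} = -3410;  t_{13} = -6818;  t_{14} = -13650.

-13650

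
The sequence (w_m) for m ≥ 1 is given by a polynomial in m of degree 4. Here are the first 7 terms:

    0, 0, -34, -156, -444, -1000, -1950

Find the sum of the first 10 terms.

-21468

1st diffs: 0, -34, -122, -288, -556, -950.
2nd diffs: -34, -88, -166, -268, -394.
3rd diffs: -54, -78, -102, -126.
4th diffs: -24, -24, -24 (constant).
Newton forward-difference form: w_m = (-34)·C(m-1,2) + (-54)·C(m-1,3) + (-24)·C(m-1,4).
Continuing: -3444, -5656, -8784.
Summing m = 1..10 (10 terms) gives -21468.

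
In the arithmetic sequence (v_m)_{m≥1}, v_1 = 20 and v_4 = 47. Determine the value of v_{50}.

Common difference d = (47 - 20) / (4 - 1) = 9.
v_m = 20 + (m - 1)·9.
v_{50} = 20 + 49·9 = 461.

461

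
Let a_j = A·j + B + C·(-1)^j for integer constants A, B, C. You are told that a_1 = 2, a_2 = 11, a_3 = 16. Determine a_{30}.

The three given values yield: A + B - C = 2; 2A + B + C = 11; 3A + B - C = 16.
Subtracting the first from the second: A + 2C = 9.
Subtracting the second from the third: A - 2C = 5.
Solving: C = 1, A = 7, then B = -4.
Hence a_{30} = 7·30 + (-4) + 1·1 = 207.

207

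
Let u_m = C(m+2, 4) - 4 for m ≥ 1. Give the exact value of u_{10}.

491

C(12, 4) = 495, so u_{10} = 491.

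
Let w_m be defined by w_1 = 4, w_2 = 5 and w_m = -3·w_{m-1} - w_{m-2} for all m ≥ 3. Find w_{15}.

w_3 = -19  w_4 = 52  w_5 = -137  …  w_{12} = 115615  w_{13} = -302684  w_{14} = 792437  w_{15} = -2074627.

-2074627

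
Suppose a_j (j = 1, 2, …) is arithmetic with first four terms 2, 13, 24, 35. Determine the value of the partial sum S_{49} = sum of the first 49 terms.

13034

Common difference d = 11.
a_j = 2 + (j - 1)·11.
a_{49} = 530; S = 49·(2 + 530)/2 = 13034.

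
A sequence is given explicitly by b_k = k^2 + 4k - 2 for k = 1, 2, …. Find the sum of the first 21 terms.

Over k = 1..21: Σk = 231, Σk² = 3311.
Total = (1)·3311 + (4)·231 + (-2)·21 = 4193.

4193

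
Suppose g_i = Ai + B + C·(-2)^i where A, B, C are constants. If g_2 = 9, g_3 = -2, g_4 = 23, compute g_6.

73

At i = 2, 3, 4: 2A + B + 4C = 9; 3A + B - 8C = -2; 4A + B + 16C = 23.
Subtracting the first from the second: A - 12C = -11.
Subtracting the second from the third: A + 24C = 25.
Solving: C = 1, A = 1, then B = 3.
So g_i = 1·i + 3 + 1·(-2)^i; at i=6 this is 73.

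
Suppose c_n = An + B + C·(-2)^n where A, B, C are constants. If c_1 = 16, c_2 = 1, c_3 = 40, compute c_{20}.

The three given values yield: A + B - 2C = 16; 2A + B + 4C = 1; 3A + B - 8C = 40.
Subtracting the first from the second: A + 6C = -15.
Subtracting the second from the third: A - 12C = 39.
Solving: C = -3, A = 3, then B = 7.
So c_n = 3·n + 7 + (-3)·(-2)^n; at n=20 this is -3145661.

-3145661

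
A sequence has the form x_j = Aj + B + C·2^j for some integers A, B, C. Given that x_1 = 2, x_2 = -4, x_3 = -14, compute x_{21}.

Plug in j = 1, 2, 3: A + B + 2C = 2; 2A + B + 4C = -4; 3A + B + 8C = -14.
Subtracting the first from the second: A + 2C = -6.
Subtracting the second from the third: A + 4C = -10.
Solving: C = -2, A = -2, then B = 8.
So x_j = -2·j + 8 + (-2)·2^j; at j=21 this is -4194338.

-4194338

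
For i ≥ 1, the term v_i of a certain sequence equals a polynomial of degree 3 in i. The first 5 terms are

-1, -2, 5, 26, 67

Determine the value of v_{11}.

1st diffs: -1, 7, 21, 41.
2nd diffs: 8, 14, 20.
3rd diffs: 6, 6 (constant).
Newton forward-difference form: v_i = -1 + (-1)·C(i-1,1) + 8·C(i-1,2) + 6·C(i-1,3).
At i = 11: i-1 = 10, so v_{11} = -1 - 10 + 360 + 720 = 1069.

1069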